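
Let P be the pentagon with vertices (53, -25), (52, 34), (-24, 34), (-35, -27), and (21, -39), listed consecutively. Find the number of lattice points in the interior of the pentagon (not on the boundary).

5458

Using the shoelace formula, 2A = |[53·34 − 52·(-25)] + [52·34 − (-24)·34] + [(-24)·(-27) − (-35)·34] + [(-35)·(-39) − 21·(-27)] + [21·(-25) − 53·(-39)]| = 10998, so the area is 5499.
The number of boundary lattice points is Σ gcd(|Δx|,|Δy|) = gcd(1,59) + gcd(76,0) + gcd(11,61) + gcd(56,12) + gcd(32,14) = 1+76+1+4+2 = 84.
Pick's theorem gives I = A − B/2 + 1 = 5499 − 84/2 + 1 = 5458.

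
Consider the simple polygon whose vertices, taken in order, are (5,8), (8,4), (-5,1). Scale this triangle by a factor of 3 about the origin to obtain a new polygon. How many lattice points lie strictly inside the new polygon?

271

Using the shoelace formula, 2A = |(5·4 − 8·8) + (8·1 − (-5)·4) + ((-5)·8 − 5·1)| = 61, so the area is 30.5.
Summing gcd(|Δx|,|Δy|) over the edges gives the boundary count: gcd(3,4) + gcd(13,3) + gcd(10,7) = 1+1+1 = 3.
Scaling by 3 multiplies the area by 3² = 9 (so the new area is 549/2) and multiplies the boundary lattice-point count by 3, giving 9.
By Pick's theorem, the interior count of the dilated polygon is 549/2 − 9/2 + 1 = 271.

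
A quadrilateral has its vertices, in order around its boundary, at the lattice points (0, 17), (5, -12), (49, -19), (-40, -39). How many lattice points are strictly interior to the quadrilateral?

The shoelace formula gives twice the area as |(0·(-12) − 5·17) + (5·(-19) − 49·(-12)) + (49·(-39) − (-40)·(-19)) + ((-40)·17 − 0·(-39))| = 2943, so the area is 2943/2.
Along each edge there are gcd(|Δx|,|Δy|)+1 lattice points, so counting each shared vertex once the boundary has gcd(5,29) + gcd(44,7) + gcd(89,20) + gcd(40,56) = 1+1+1+8 = 11.
By Pick's theorem A = I + B/2 − 1, so I = 2943/2 − 11/2 + 1 = 1467.

1467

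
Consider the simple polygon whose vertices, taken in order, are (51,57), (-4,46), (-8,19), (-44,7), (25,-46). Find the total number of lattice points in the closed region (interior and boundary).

4647

By the shoelace formula, twice the signed area is |[51·46 − (-4)·57] + [(-4)·19 − (-8)·46] + [(-8)·7 − (-44)·19] + [(-44)·(-46) − 25·7] + [25·57 − 51·(-46)]| = 9266, so the area is 4633.
Along each edge there are gcd(|Δx|,|Δy|)+1 lattice points, so counting each shared vertex once the boundary has gcd(55,11) + gcd(4,27) + gcd(36,12) + gcd(69,53) + gcd(26,103) = 11+1+12+1+1 = 26.
Pick's theorem gives I = A − B/2 + 1 = 4633 − 26/2 + 1 = 4621, so the closed region contains I + B = 4621 + 26 = 4647 lattice points.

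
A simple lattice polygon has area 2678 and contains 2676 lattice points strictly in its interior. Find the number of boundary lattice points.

Pick's theorem gives A = I + B/2 − 1, so B = 2(A − I + 1) = 2(2678 − 2676 + 1) = 6.

6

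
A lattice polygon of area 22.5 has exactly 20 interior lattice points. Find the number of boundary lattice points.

Pick's theorem gives A = I + B/2 − 1, so B = 2(A − I + 1) = 2(22.5 − 20 + 1) = 7.

7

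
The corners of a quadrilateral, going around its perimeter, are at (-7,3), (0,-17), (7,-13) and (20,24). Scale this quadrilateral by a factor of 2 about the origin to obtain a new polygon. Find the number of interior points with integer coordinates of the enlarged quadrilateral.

1783

By the shoelace formula, twice the signed area is |[(-7)·(-17) − 0·3] + [0·(-13) − 7·(-17)] + [7·24 − 20·(-13)] + [20·3 − (-7)·24]| = 894, so the area is 447.
Along each edge there are gcd(|Δx|,|Δy|)+1 lattice points, so counting each shared vertex once the boundary has gcd(7,20) + gcd(7,4) + gcd(13,37) + gcd(27,21) = 1+1+1+3 = 6.
Scaling by 2 multiplies the area by 2² = 4 (so the new area is 1788) and multiplies the boundary lattice-point count by 2, giving 12.
By Pick's theorem, the interior count of the dilated polygon is 1788 − 12/2 + 1 = 1783.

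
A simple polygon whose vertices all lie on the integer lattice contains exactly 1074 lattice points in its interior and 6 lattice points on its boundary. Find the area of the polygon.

Pick's theorem states A = I + B/2 − 1, so A = 1074 + 6/2 − 1 = 1076.

1076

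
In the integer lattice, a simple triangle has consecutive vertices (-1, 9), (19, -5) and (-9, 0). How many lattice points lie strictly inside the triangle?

Using the shoelace formula, 2A = |[(-1)·(-5) − 19·9] + [19·0 − (-9)·(-5)] + [(-9)·9 − (-1)·0]| = 292, so the area is 146.
The number of boundary lattice points is Σ gcd(|Δx|,|Δy|) = gcd(20,14) + gcd(28,5) + gcd(8,9) = 2+1+1 = 4.
Pick's theorem gives I = A − B/2 + 1 = 146 − 4/2 + 1 = 145.

145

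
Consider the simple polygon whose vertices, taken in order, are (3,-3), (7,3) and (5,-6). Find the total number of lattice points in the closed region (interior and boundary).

15

By the shoelace formula, twice the signed area is |[3·3 − 7·(-3)] + [7·(-6) − 5·3] + [5·(-3) − 3·(-6)]| = 24, so the area is 12.
Along each edge there are gcd(|Δx|,|Δy|)+1 lattice points, so counting each shared vertex once the boundary has gcd(4,6) + gcd(2,9) + gcd(2,3) = 2+1+1 = 4.
Pick's theorem gives I = A − B/2 + 1 = 12 − 4/2 + 1 = 11, so the closed region contains I + B = 11 + 4 = 15 lattice points.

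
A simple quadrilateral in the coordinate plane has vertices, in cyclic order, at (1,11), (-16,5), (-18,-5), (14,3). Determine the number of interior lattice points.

254

The shoelace formula gives twice the area as |(1·5 − (-16)·11) + ((-16)·(-5) − (-18)·5) + ((-18)·3 − 14·(-5)) + (14·11 − 1·3)| = 518, so the area is 259.
Along each edge there are gcd(|Δx|,|Δy|)+1 lattice points, so counting each shared vertex once the boundary has gcd(17,6) + gcd(2,10) + gcd(32,8) + gcd(13,8) = 1+2+8+1 = 12.
By Pick's theorem A = I + B/2 − 1, so I = 259 − 12/2 + 1 = 254.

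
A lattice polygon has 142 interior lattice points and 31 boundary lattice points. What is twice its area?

313

Pick's theorem states A = I + B/2 − 1, so A = 142 + 31/2 − 1 = 313/2.
Hence 2A = 313.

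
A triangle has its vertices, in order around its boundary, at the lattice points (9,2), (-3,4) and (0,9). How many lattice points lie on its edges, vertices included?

4

The number of boundary lattice points is Σ gcd(|Δx|,|Δy|) = gcd(12,2) + gcd(3,5) + gcd(9,7) = 2+1+1 = 4.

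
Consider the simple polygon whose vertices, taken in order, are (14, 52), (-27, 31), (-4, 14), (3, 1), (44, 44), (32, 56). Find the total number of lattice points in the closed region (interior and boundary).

By the shoelace formula, twice the signed area is |(14·31 − (-27)·52) + ((-27)·14 − (-4)·31) + ((-4)·1 − 3·14) + (3·44 − 44·1) + (44·56 − 32·44) + (32·52 − 14·56)| = 3562, so the area is 1781.
Summing gcd(|Δx|,|Δy|) over the edges gives the boundary count: gcd(41,21) + gcd(23,17) + gcd(7,13) + gcd(41,43) + gcd(12,12) + gcd(18,4) = 1+1+1+1+12+2 = 18.
Pick's theorem gives I = A − B/2 + 1 = 1781 − 18/2 + 1 = 1773, so the closed region contains I + B = 1773 + 18 = 1791 lattice points.

1791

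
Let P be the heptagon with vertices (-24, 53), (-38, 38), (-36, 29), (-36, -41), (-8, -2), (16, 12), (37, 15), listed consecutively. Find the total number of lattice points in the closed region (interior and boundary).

2883

The shoelace formula gives twice the area as |((-24)·38 − (-38)·53) + ((-38)·29 − (-36)·38) + ((-36)·(-41) − (-36)·29) + ((-36)·(-2) − (-8)·(-41)) + ((-8)·12 − 16·(-2)) + (16·15 − 37·12) + (37·53 − (-24)·15)| = 5685, so the area is 2842.5.
Summing gcd(|Δx|,|Δy|) over the edges gives the boundary count: gcd(14,15) + gcd(2,9) + gcd(0,70) + gcd(28,39) + gcd(24,14) + gcd(21,3) + gcd(61,38) = 1+1+70+1+2+3+1 = 79.
Pick's theorem gives I = A − B/2 + 1 = 2842.5 − 79/2 + 1 = 2804, so the closed region contains I + B = 2804 + 79 = 2883 lattice points.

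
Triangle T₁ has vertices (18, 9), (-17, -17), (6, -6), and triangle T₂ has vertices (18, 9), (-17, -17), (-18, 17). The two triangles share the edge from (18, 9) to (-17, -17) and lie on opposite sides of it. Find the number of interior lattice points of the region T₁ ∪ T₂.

711

The union is the simple quadrilateral with vertices (18, 9), (6, -6), (-17, -17), (-18, 17) in order.
The shoelace formula gives twice the area as |[18·(-6) − 6·9] + [6·(-17) − (-17)·(-6)] + [(-17)·17 − (-18)·(-17)] + [(-18)·9 − 18·17]| = 1429, so the area is 1429/2.
Summing gcd(|Δx|,|Δy|) over the edges gives the boundary count: gcd(12,15) + gcd(23,11) + gcd(1,34) + gcd(36,8) = 3+1+1+4 = 9.
By Pick's theorem I = A − B/2 + 1 = 1429/2 − 9/2 + 1 = 711.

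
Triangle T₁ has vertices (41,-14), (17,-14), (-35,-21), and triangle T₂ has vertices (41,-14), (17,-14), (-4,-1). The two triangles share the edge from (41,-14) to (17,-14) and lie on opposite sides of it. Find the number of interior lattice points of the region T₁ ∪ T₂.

239

The union is the simple quadrilateral with vertices (41,-14), (-35,-21), (17,-14), (-4,-1) in order.
The shoelace formula gives twice the area as |[41·(-21) − (-35)·(-14)] + [(-35)·(-14) − 17·(-21)] + [17·(-1) − (-4)·(-14)] + [(-4)·(-14) − 41·(-1)]| = 480, so the area is 240.
The number of boundary lattice points is Σ gcd(|Δx|,|Δy|) = gcd(76,7) + gcd(52,7) + gcd(21,13) + gcd(45,13) = 1+1+1+1 = 4.
By Pick's theorem I = A − B/2 + 1 = 240 − 4/2 + 1 = 239.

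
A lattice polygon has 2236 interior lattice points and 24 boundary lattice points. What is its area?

2247

By Pick's theorem, A = I + B/2 − 1 = 2236 + 24/2 − 1 = 2247.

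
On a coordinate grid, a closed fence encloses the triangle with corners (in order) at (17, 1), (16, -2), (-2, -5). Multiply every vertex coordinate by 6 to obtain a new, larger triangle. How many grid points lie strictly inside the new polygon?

904

By the shoelace formula, twice the signed area is |[17·(-2) − 16·1] + [16·(-5) − (-2)·(-2)] + [(-2)·1 − 17·(-5)]| = 51, so the area is 51/2.
Along each edge there are gcd(|Δx|,|Δy|)+1 lattice points, so counting each shared vertex once the boundary has gcd(1,3) + gcd(18,3) + gcd(19,6) = 1+3+1 = 5.
Scaling by 6 multiplies the area by 6² = 36 (so the new area is 918) and multiplies the boundary lattice-point count by 6, giving 30.
By Pick's theorem, the interior count of the dilated polygon is 918 − 30/2 + 1 = 904.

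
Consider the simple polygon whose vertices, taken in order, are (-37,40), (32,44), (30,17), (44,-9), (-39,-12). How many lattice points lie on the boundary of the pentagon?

The number of boundary lattice points is Σ gcd(|Δx|,|Δy|) = gcd(69,4) + gcd(2,27) + gcd(14,26) + gcd(83,3) + gcd(2,52) = 1+1+2+1+2 = 7.

7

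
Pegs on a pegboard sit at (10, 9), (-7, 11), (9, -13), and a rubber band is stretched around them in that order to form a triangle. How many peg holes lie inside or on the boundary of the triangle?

194

By the shoelace formula, twice the signed area is |(10·11 − (-7)·9) + ((-7)·(-13) − 9·11) + (9·9 − 10·(-13))| = 376, so the area is 188.
The number of boundary lattice points is Σ gcd(|Δx|,|Δy|) = gcd(17,2) + gcd(16,24) + gcd(1,22) = 1+8+1 = 10.
Pick's theorem gives I = A − B/2 + 1 = 188 − 10/2 + 1 = 184, so the closed region contains I + B = 184 + 10 = 194 lattice points.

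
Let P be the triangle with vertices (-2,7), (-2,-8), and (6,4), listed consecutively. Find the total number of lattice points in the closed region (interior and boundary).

71

By the shoelace formula, twice the signed area is |((-2)·(-8) − (-2)·7) + ((-2)·4 − 6·(-8)) + (6·7 − (-2)·4)| = 120, so the area is 60.
The number of boundary lattice points is Σ gcd(|Δx|,|Δy|) = gcd(0,15) + gcd(8,12) + gcd(8,3) = 15+4+1 = 20.
Pick's theorem gives I = A − B/2 + 1 = 60 − 20/2 + 1 = 51, so the closed region contains I + B = 51 + 20 = 71 lattice points.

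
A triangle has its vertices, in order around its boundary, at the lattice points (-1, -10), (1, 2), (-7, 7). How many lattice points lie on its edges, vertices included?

4

Summing gcd(|Δx|,|Δy|) over the edges gives the boundary count: gcd(2,12) + gcd(8,5) + gcd(6,17) = 2+1+1 = 4.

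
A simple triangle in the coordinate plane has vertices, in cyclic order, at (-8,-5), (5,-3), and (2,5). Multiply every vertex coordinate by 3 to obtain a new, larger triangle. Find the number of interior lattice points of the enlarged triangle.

478

By the shoelace formula, twice the signed area is |((-8)·(-3) − 5·(-5)) + (5·5 − 2·(-3)) + (2·(-5) − (-8)·5)| = 110, so the area is 55.
Summing gcd(|Δx|,|Δy|) over the edges gives the boundary count: gcd(13,2) + gcd(3,8) + gcd(10,10) = 1+1+10 = 12.
Scaling by 3 multiplies the area by 3² = 9 (so the new area is 495) and multiplies the boundary lattice-point count by 3, giving 36.
By Pick's theorem, the interior count of the dilated polygon is 495 − 36/2 + 1 = 478.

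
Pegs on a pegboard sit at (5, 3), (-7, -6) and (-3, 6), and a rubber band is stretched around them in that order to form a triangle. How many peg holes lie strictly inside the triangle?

Using the shoelace formula, 2A = |(5·(-6) − (-7)·3) + ((-7)·6 − (-3)·(-6)) + ((-3)·3 − 5·6)| = 108, so the area is 54.
Along each edge there are gcd(|Δx|,|Δy|)+1 lattice points, so counting each shared vertex once the boundary has gcd(12,9) + gcd(4,12) + gcd(8,3) = 3+4+1 = 8.
By Pick's theorem A = I + B/2 − 1, so I = 54 − 8/2 + 1 = 51.

51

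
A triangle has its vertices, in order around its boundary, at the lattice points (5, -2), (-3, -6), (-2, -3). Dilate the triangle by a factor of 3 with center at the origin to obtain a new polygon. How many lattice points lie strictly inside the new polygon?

82

By the shoelace formula, twice the signed area is |(5·(-6) − (-3)·(-2)) + ((-3)·(-3) − (-2)·(-6)) + ((-2)·(-2) − 5·(-3))| = 20, so the area is 10.
The number of boundary lattice points is Σ gcd(|Δx|,|Δy|) = gcd(8,4) + gcd(1,3) + gcd(7,1) = 4+1+1 = 6.
Scaling by 3 multiplies the area by 3² = 9 (so the new area is 90) and multiplies the boundary lattice-point count by 3, giving 18.
By Pick's theorem, the interior count of the dilated polygon is 90 − 18/2 + 1 = 82.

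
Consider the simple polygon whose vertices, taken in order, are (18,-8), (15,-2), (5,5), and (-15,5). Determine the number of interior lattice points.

138

By the shoelace formula, twice the signed area is |[18·(-2) − 15·(-8)] + [15·5 − 5·(-2)] + [5·5 − (-15)·5] + [(-15)·(-8) − 18·5]| = 299, so the area is 299/2.
Along each edge there are gcd(|Δx|,|Δy|)+1 lattice points, so counting each shared vertex once the boundary has gcd(3,6) + gcd(10,7) + gcd(20,0) + gcd(33,13) = 3+1+20+1 = 25.
Pick's theorem gives I = A − B/2 + 1 = 299/2 − 25/2 + 1 = 138.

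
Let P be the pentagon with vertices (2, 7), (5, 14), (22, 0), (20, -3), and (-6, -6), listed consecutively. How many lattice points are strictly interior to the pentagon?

The shoelace formula gives twice the area as |[2·14 − 5·7] + [5·0 − 22·14] + [22·(-3) − 20·0] + [20·(-6) − (-6)·(-3)] + [(-6)·7 − 2·(-6)]| = 549, so the area is 549/2.
Along each edge there are gcd(|Δx|,|Δy|)+1 lattice points, so counting each shared vertex once the boundary has gcd(3,7) + gcd(17,14) + gcd(2,3) + gcd(26,3) + gcd(8,13) = 1+1+1+1+1 = 5.
Pick's theorem gives I = A − B/2 + 1 = 549/2 − 5/2 + 1 = 273.

273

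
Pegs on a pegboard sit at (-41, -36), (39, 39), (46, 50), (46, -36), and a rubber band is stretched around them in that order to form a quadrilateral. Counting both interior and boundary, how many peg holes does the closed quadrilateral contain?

By the shoelace formula, twice the signed area is |((-41)·39 − 39·(-36)) + (39·50 − 46·39) + (46·(-36) − 46·50) + (46·(-36) − (-41)·(-36))| = 7127, so the area is 3563.5.
Along each edge there are gcd(|Δx|,|Δy|)+1 lattice points, so counting each shared vertex once the boundary has gcd(80,75) + gcd(7,11) + gcd(0,86) + gcd(87,0) = 5+1+86+87 = 179.
Pick's theorem gives I = A − B/2 + 1 = 3563.5 − 179/2 + 1 = 3475, so the closed region contains I + B = 3475 + 179 = 3654 lattice points.

3654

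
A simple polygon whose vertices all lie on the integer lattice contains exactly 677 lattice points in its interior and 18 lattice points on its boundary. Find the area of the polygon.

685

Pick's theorem states A = I + B/2 − 1, so A = 677 + 18/2 − 1 = 685.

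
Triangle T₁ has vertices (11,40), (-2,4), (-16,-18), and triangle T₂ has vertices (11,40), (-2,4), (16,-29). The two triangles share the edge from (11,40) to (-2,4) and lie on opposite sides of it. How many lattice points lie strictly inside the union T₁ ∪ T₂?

645

The union is the simple quadrilateral with vertices (11,40), (-16,-18), (-2,4), (16,-29) in order.
By the shoelace formula, twice the signed area is |(11·(-18) − (-16)·40) + ((-16)·4 − (-2)·(-18)) + ((-2)·(-29) − 16·4) + (16·40 − 11·(-29))| = 1295, so the area is 647.5.
Summing gcd(|Δx|,|Δy|) over the edges gives the boundary count: gcd(27,58) + gcd(14,22) + gcd(18,33) + gcd(5,69) = 1+2+3+1 = 7.
By Pick's theorem I = A − B/2 + 1 = 647.5 − 7/2 + 1 = 645.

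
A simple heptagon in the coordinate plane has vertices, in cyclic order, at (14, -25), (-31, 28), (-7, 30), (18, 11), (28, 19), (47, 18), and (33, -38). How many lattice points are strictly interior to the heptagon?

2371

The shoelace formula gives twice the area as |[14·28 − (-31)·(-25)] + [(-31)·30 − (-7)·28] + [(-7)·11 − 18·30] + [18·19 − 28·11] + [28·18 − 47·19] + [47·(-38) − 33·18] + [33·(-25) − 14·(-38)]| = 4762, so the area is 2381.
Summing gcd(|Δx|,|Δy|) over the edges gives the boundary count: gcd(45,53) + gcd(24,2) + gcd(25,19) + gcd(10,8) + gcd(19,1) + gcd(14,56) + gcd(19,13) = 1+2+1+2+1+14+1 = 22.
By Pick's theorem A = I + B/2 − 1, so I = 2381 − 22/2 + 1 = 2371.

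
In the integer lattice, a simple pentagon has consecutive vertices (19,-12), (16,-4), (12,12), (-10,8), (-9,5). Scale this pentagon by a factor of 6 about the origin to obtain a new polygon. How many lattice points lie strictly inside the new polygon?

10900

Using the shoelace formula, 2A = |[19·(-4) − 16·(-12)] + [16·12 − 12·(-4)] + [12·8 − (-10)·12] + [(-10)·5 − (-9)·8] + [(-9)·(-12) − 19·5]| = 607, so the area is 607/2.
Along each edge there are gcd(|Δx|,|Δy|)+1 lattice points, so counting each shared vertex once the boundary has gcd(3,8) + gcd(4,16) + gcd(22,4) + gcd(1,3) + gcd(28,17) = 1+4+2+1+1 = 9.
Scaling by 6 multiplies the area by 6² = 36 (so the new area is 10926) and multiplies the boundary lattice-point count by 6, giving 54.
By Pick's theorem, the interior count of the dilated polygon is 10926 − 54/2 + 1 = 10900.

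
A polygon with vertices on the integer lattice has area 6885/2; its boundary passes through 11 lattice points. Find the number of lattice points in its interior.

3438

From Pick's theorem, I = A − B/2 + 1 = 6885/2 − 11/2 + 1 = 3438.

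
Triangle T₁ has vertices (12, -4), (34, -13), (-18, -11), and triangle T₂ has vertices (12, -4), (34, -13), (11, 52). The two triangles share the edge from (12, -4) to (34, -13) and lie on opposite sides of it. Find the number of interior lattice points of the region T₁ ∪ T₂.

The union is the simple quadrilateral with vertices (12, -4), (-18, -11), (34, -13), (11, 52) in order.
The shoelace formula gives twice the area as |(12·(-11) − (-18)·(-4)) + ((-18)·(-13) − 34·(-11)) + (34·52 − 11·(-13)) + (11·(-4) − 12·52)| = 1647, so the area is 1647/2.
The number of boundary lattice points is Σ gcd(|Δx|,|Δy|) = gcd(30,7) + gcd(52,2) + gcd(23,65) + gcd(1,56) = 1+2+1+1 = 5.
By Pick's theorem I = A − B/2 + 1 = 1647/2 − 5/2 + 1 = 822.

822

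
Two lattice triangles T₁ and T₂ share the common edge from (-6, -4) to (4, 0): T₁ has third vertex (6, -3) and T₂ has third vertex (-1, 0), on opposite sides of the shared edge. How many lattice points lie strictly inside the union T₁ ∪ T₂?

The union is the simple quadrilateral with vertices (-6, -4), (6, -3), (4, 0), (-1, 0) in order.
Using the shoelace formula, 2A = |((-6)·(-3) − 6·(-4)) + (6·0 − 4·(-3)) + (4·0 − (-1)·0) + ((-1)·(-4) − (-6)·0)| = 58, so the area is 29.
Summing gcd(|Δx|,|Δy|) over the edges gives the boundary count: gcd(12,1) + gcd(2,3) + gcd(5,0) + gcd(5,4) = 1+1+5+1 = 8.
By Pick's theorem I = A − B/2 + 1 = 29 − 8/2 + 1 = 26.

26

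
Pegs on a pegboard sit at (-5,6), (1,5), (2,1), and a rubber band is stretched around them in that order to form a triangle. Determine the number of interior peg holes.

Using the shoelace formula, 2A = |[(-5)·5 − 1·6] + [1·1 − 2·5] + [2·6 − (-5)·1]| = 23, so the area is 11.5.
Along each edge there are gcd(|Δx|,|Δy|)+1 lattice points, so counting each shared vertex once the boundary has gcd(6,1) + gcd(1,4) + gcd(7,5) = 1+1+1 = 3.
Pick's theorem gives I = A − B/2 + 1 = 11.5 − 3/2 + 1 = 11.

11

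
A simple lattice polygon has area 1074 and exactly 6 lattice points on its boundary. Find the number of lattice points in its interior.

From Pick's theorem, I = A − B/2 + 1 = 1074 − 6/2 + 1 = 1072.

1072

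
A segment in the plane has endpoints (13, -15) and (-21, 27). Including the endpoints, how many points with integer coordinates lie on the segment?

3

The number of lattice points on a segment between lattice points is gcd(|Δx|,|Δy|) + 1 = gcd(34,42) + 1 = 2 + 1 = 3.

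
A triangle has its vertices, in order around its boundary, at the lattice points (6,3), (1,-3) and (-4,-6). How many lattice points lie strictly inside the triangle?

The shoelace formula gives twice the area as |[6·(-3) − 1·3] + [1·(-6) − (-4)·(-3)] + [(-4)·3 − 6·(-6)]| = 15, so the area is 7.5.
Along each edge there are gcd(|Δx|,|Δy|)+1 lattice points, so counting each shared vertex once the boundary has gcd(5,6) + gcd(5,3) + gcd(10,9) = 1+1+1 = 3.
Pick's theorem gives I = A − B/2 + 1 = 7.5 − 3/2 + 1 = 7.

7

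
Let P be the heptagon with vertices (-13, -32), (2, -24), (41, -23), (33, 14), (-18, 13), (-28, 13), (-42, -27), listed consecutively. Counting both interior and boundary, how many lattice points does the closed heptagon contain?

2886

The shoelace formula gives twice the area as |((-13)·(-24) − 2·(-32)) + (2·(-23) − 41·(-24)) + (41·14 − 33·(-23)) + (33·13 − (-18)·14) + ((-18)·13 − (-28)·13) + ((-28)·(-27) − (-42)·13) + ((-42)·(-32) − (-13)·(-27))| = 5753, so the area is 2876.5.
Along each edge there are gcd(|Δx|,|Δy|)+1 lattice points, so counting each shared vertex once the boundary has gcd(15,8) + gcd(39,1) + gcd(8,37) + gcd(51,1) + gcd(10,0) + gcd(14,40) + gcd(29,5) = 1+1+1+1+10+2+1 = 17.
Pick's theorem gives I = A − B/2 + 1 = 2876.5 − 17/2 + 1 = 2869, so the closed region contains I + B = 2869 + 17 = 2886 lattice points.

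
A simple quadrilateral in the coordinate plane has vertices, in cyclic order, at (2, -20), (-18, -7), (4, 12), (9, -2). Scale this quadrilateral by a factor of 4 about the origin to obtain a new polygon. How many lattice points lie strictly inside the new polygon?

By the shoelace formula, twice the signed area is |(2·(-7) − (-18)·(-20)) + ((-18)·12 − 4·(-7)) + (4·(-2) − 9·12) + (9·(-20) − 2·(-2))| = 854, so the area is 427.
Summing gcd(|Δx|,|Δy|) over the edges gives the boundary count: gcd(20,13) + gcd(22,19) + gcd(5,14) + gcd(7,18) = 1+1+1+1 = 4.
Scaling by 4 multiplies the area by 4² = 16 (so the new area is 6832) and multiplies the boundary lattice-point count by 4, giving 16.
By Pick's theorem, the interior count of the dilated polygon is 6832 − 16/2 + 1 = 6825.

6825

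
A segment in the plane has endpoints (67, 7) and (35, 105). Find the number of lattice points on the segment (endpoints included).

The number of lattice points on a segment between lattice points is gcd(|Δx|,|Δy|) + 1 = gcd(32,98) + 1 = 2 + 1 = 3.

3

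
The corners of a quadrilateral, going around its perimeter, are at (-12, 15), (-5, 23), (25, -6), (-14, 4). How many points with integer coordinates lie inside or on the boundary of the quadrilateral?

449

By the shoelace formula, twice the signed area is |[(-12)·23 − (-5)·15] + [(-5)·(-6) − 25·23] + [25·4 − (-14)·(-6)] + [(-14)·15 − (-12)·4]| = 892, so the area is 446.
Summing gcd(|Δx|,|Δy|) over the edges gives the boundary count: gcd(7,8) + gcd(30,29) + gcd(39,10) + gcd(2,11) = 1+1+1+1 = 4.
Pick's theorem gives I = A − B/2 + 1 = 446 − 4/2 + 1 = 445, so the closed region contains I + B = 445 + 4 = 449 lattice points.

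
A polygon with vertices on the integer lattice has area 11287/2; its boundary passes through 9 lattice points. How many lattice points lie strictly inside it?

Pick's theorem A = I + B/2 − 1 rearranges to I = A − B/2 + 1 = 11287/2 − 9/2 + 1 = 5640.

5640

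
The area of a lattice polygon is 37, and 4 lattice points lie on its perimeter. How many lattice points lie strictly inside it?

36

Pick's theorem A = I + B/2 − 1 rearranges to I = A − B/2 + 1 = 37 − 4/2 + 1 = 36.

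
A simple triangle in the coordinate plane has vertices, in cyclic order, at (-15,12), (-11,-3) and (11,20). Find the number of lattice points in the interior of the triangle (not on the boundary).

210

The shoelace formula gives twice the area as |[(-15)·(-3) − (-11)·12] + [(-11)·20 − 11·(-3)] + [11·12 − (-15)·20]| = 422, so the area is 211.
Along each edge there are gcd(|Δx|,|Δy|)+1 lattice points, so counting each shared vertex once the boundary has gcd(4,15) + gcd(22,23) + gcd(26,8) = 1+1+2 = 4.
Pick's theorem gives I = A − B/2 + 1 = 211 − 4/2 + 1 = 210.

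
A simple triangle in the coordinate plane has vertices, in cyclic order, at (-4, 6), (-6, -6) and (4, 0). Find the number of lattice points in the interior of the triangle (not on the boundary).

52

By the shoelace formula, twice the signed area is |[(-4)·(-6) − (-6)·6] + [(-6)·0 − 4·(-6)] + [4·6 − (-4)·0]| = 108, so the area is 54.
The number of boundary lattice points is Σ gcd(|Δx|,|Δy|) = gcd(2,12) + gcd(10,6) + gcd(8,6) = 2+2+2 = 6.
Pick's theorem gives I = A − B/2 + 1 = 54 − 6/2 + 1 = 52.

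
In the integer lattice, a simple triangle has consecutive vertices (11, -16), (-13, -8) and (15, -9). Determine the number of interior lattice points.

96

By the shoelace formula, twice the signed area is |(11·(-8) − (-13)·(-16)) + ((-13)·(-9) − 15·(-8)) + (15·(-16) − 11·(-9))| = 200, so the area is 100.
The number of boundary lattice points is Σ gcd(|Δx|,|Δy|) = gcd(24,8) + gcd(28,1) + gcd(4,7) = 8+1+1 = 10.
Pick's theorem gives I = A − B/2 + 1 = 100 − 10/2 + 1 = 96.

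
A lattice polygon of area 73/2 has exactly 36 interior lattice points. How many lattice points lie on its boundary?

Pick's theorem gives A = I + B/2 − 1, so B = 2(A − I + 1) = 2(73/2 − 36 + 1) = 3.

3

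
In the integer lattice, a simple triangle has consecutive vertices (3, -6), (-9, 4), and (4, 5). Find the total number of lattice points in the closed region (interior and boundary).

Using the shoelace formula, 2A = |[3·4 − (-9)·(-6)] + [(-9)·5 − 4·4] + [4·(-6) − 3·5]| = 142, so the area is 71.
Along each edge there are gcd(|Δx|,|Δy|)+1 lattice points, so counting each shared vertex once the boundary has gcd(12,10) + gcd(13,1) + gcd(1,11) = 2+1+1 = 4.
Pick's theorem gives I = A − B/2 + 1 = 71 − 4/2 + 1 = 70, so the closed region contains I + B = 70 + 4 = 74 lattice points.

74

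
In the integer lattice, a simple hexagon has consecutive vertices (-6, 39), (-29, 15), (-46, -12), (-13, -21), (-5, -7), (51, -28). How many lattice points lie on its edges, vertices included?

Along each edge there are gcd(|Δx|,|Δy|)+1 lattice points, so counting each shared vertex once the boundary has gcd(23,24) + gcd(17,27) + gcd(33,9) + gcd(8,14) + gcd(56,21) + gcd(57,67) = 1+1+3+2+7+1 = 15.

15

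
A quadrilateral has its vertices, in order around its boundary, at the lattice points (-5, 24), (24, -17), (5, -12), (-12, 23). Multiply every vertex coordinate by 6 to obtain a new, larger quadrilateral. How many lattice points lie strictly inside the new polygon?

16117

The shoelace formula gives twice the area as |((-5)·(-17) − 24·24) + (24·(-12) − 5·(-17)) + (5·23 − (-12)·(-12)) + ((-12)·24 − (-5)·23)| = 896, so the area is 448.
Along each edge there are gcd(|Δx|,|Δy|)+1 lattice points, so counting each shared vertex once the boundary has gcd(29,41) + gcd(19,5) + gcd(17,35) + gcd(7,1) = 1+1+1+1 = 4.
Scaling by 6 multiplies the area by 6² = 36 (so the new area is 16128) and multiplies the boundary lattice-point count by 6, giving 24.
By Pick's theorem, the interior count of the dilated polygon is 16128 − 24/2 + 1 = 16117.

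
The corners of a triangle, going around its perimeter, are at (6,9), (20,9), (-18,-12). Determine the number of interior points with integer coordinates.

By the shoelace formula, twice the signed area is |(6·9 − 20·9) + (20·(-12) − (-18)·9) + ((-18)·9 − 6·(-12))| = 294, so the area is 147.
Along each edge there are gcd(|Δx|,|Δy|)+1 lattice points, so counting each shared vertex once the boundary has gcd(14,0) + gcd(38,21) + gcd(24,21) = 14+1+3 = 18.
Pick's theorem gives I = A − B/2 + 1 = 147 − 18/2 + 1 = 139.

139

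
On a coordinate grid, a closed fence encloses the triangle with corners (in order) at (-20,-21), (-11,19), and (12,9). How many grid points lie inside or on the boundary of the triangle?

508

By the shoelace formula, twice the signed area is |((-20)·19 − (-11)·(-21)) + ((-11)·9 − 12·19) + (12·(-21) − (-20)·9)| = 1010, so the area is 505.
The number of boundary lattice points is Σ gcd(|Δx|,|Δy|) = gcd(9,40) + gcd(23,10) + gcd(32,30) = 1+1+2 = 4.
Pick's theorem gives I = A − B/2 + 1 = 505 − 4/2 + 1 = 504, so the closed region contains I + B = 504 + 4 = 508 lattice points.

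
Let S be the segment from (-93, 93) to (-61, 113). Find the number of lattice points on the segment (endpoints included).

5

The number of lattice points on a segment between lattice points is gcd(|Δx|,|Δy|) + 1 = gcd(32,20) + 1 = 4 + 1 = 5.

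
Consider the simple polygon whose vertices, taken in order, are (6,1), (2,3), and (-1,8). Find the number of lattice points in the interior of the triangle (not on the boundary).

3

The shoelace formula gives twice the area as |(6·3 − 2·1) + (2·8 − (-1)·3) + ((-1)·1 − 6·8)| = 14, so the area is 7.
Summing gcd(|Δx|,|Δy|) over the edges gives the boundary count: gcd(4,2) + gcd(3,5) + gcd(7,7) = 2+1+7 = 10.
By Pick's theorem A = I + B/2 − 1, so I = 7 − 10/2 + 1 = 3.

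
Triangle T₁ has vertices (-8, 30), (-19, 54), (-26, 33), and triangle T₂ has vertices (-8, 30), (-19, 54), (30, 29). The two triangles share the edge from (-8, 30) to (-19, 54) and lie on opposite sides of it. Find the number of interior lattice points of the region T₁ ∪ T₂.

645

The union is the simple quadrilateral with vertices (-8, 30), (-26, 33), (-19, 54), (30, 29) in order.
Using the shoelace formula, 2A = |((-8)·33 − (-26)·30) + ((-26)·54 − (-19)·33) + ((-19)·29 − 30·54) + (30·30 − (-8)·29)| = 1300, so the area is 650.
The number of boundary lattice points is Σ gcd(|Δx|,|Δy|) = gcd(18,3) + gcd(7,21) + gcd(49,25) + gcd(38,1) = 3+7+1+1 = 12.
By Pick's theorem I = A − B/2 + 1 = 650 − 12/2 + 1 = 645.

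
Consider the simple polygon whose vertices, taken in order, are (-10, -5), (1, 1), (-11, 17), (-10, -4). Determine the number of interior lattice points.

Using the shoelace formula, 2A = |[(-10)·1 − 1·(-5)] + [1·17 − (-11)·1] + [(-11)·(-4) − (-10)·17] + [(-10)·(-5) − (-10)·(-4)]| = 247, so the area is 123.5.
Summing gcd(|Δx|,|Δy|) over the edges gives the boundary count: gcd(11,6) + gcd(12,16) + gcd(1,21) + gcd(0,1) = 1+4+1+1 = 7.
By Pick's theorem A = I + B/2 − 1, so I = 123.5 − 7/2 + 1 = 121.

121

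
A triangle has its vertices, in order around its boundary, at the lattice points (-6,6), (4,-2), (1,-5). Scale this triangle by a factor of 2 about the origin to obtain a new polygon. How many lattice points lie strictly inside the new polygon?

By the shoelace formula, twice the signed area is |[(-6)·(-2) − 4·6] + [4·(-5) − 1·(-2)] + [1·6 − (-6)·(-5)]| = 54, so the area is 27.
Summing gcd(|Δx|,|Δy|) over the edges gives the boundary count: gcd(10,8) + gcd(3,3) + gcd(7,11) = 2+3+1 = 6.
Scaling by 2 multiplies the area by 2² = 4 (so the new area is 108) and multiplies the boundary lattice-point count by 2, giving 12.
By Pick's theorem, the interior count of the dilated polygon is 108 − 12/2 + 1 = 103.

103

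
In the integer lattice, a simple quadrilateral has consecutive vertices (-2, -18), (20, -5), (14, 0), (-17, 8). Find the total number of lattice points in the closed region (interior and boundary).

440

By the shoelace formula, twice the signed area is |((-2)·(-5) − 20·(-18)) + (20·0 − 14·(-5)) + (14·8 − (-17)·0) + ((-17)·(-18) − (-2)·8)| = 874, so the area is 437.
The number of boundary lattice points is Σ gcd(|Δx|,|Δy|) = gcd(22,13) + gcd(6,5) + gcd(31,8) + gcd(15,26) = 1+1+1+1 = 4.
Pick's theorem gives I = A − B/2 + 1 = 437 − 4/2 + 1 = 436, so the closed region contains I + B = 436 + 4 = 440 lattice points.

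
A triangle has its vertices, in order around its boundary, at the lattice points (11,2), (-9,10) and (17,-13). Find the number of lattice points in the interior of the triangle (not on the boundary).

123

The shoelace formula gives twice the area as |(11·10 − (-9)·2) + ((-9)·(-13) − 17·10) + (17·2 − 11·(-13))| = 252, so the area is 126.
Along each edge there are gcd(|Δx|,|Δy|)+1 lattice points, so counting each shared vertex once the boundary has gcd(20,8) + gcd(26,23) + gcd(6,15) = 4+1+3 = 8.
By Pick's theorem A = I + B/2 − 1, so I = 126 − 8/2 + 1 = 123.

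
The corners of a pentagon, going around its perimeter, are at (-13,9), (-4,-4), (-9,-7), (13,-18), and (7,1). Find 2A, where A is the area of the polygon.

Using the shoelace formula, 2A = |[(-13)·(-4) − (-4)·9] + [(-4)·(-7) − (-9)·(-4)] + [(-9)·(-18) − 13·(-7)] + [13·1 − 7·(-18)] + [7·9 − (-13)·1]| = 548, so the area is 274.

548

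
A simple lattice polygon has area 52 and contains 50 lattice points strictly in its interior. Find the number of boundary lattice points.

Pick's theorem gives A = I + B/2 − 1, so B = 2(A − I + 1) = 2(52 − 50 + 1) = 6.

6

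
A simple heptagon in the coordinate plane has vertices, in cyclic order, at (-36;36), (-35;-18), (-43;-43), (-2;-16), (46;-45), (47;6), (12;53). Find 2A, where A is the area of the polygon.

By the shoelace formula, twice the signed area is |[(-36)·(-18) − (-35)·36] + [(-35)·(-43) − (-43)·(-18)] + [(-43)·(-16) − (-2)·(-43)] + [(-2)·(-45) − 46·(-16)] + [46·6 − 47·(-45)] + [47·53 − 12·6] + [12·36 − (-36)·53]| = 11217, so the area is 11217/2.

11217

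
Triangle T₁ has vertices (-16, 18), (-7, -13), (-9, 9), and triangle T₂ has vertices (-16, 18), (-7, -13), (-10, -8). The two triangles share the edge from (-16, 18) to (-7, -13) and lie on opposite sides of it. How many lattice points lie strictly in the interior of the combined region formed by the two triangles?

90

The union is the simple quadrilateral with vertices (-16, 18), (-9, 9), (-7, -13), (-10, -8) in order.
The shoelace formula gives twice the area as |[(-16)·9 − (-9)·18] + [(-9)·(-13) − (-7)·9] + [(-7)·(-8) − (-10)·(-13)] + [(-10)·18 − (-16)·(-8)]| = 184, so the area is 92.
Summing gcd(|Δx|,|Δy|) over the edges gives the boundary count: gcd(7,9) + gcd(2,22) + gcd(3,5) + gcd(6,26) = 1+2+1+2 = 6.
By Pick's theorem I = A − B/2 + 1 = 92 − 6/2 + 1 = 90.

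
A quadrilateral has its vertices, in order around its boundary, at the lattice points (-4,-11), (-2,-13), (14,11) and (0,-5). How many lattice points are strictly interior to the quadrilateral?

44

The shoelace formula gives twice the area as |((-4)·(-13) − (-2)·(-11)) + ((-2)·11 − 14·(-13)) + (14·(-5) − 0·11) + (0·(-11) − (-4)·(-5))| = 100, so the area is 50.
Summing gcd(|Δx|,|Δy|) over the edges gives the boundary count: gcd(2,2) + gcd(16,24) + gcd(14,16) + gcd(4,6) = 2+8+2+2 = 14.
By Pick's theorem A = I + B/2 − 1, so I = 50 − 14/2 + 1 = 44.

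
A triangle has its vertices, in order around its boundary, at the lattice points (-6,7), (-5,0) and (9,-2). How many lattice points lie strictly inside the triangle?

Using the shoelace formula, 2A = |((-6)·0 − (-5)·7) + ((-5)·(-2) − 9·0) + (9·7 − (-6)·(-2))| = 96, so the area is 48.
Along each edge there are gcd(|Δx|,|Δy|)+1 lattice points, so counting each shared vertex once the boundary has gcd(1,7) + gcd(14,2) + gcd(15,9) = 1+2+3 = 6.
Pick's theorem gives I = A − B/2 + 1 = 48 − 6/2 + 1 = 46.

46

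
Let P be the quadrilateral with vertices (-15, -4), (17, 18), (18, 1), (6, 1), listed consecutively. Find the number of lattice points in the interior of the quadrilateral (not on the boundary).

Using the shoelace formula, 2A = |((-15)·18 − 17·(-4)) + (17·1 − 18·18) + (18·1 − 6·1) + (6·(-4) − (-15)·1)| = 506, so the area is 253.
Along each edge there are gcd(|Δx|,|Δy|)+1 lattice points, so counting each shared vertex once the boundary has gcd(32,22) + gcd(1,17) + gcd(12,0) + gcd(21,5) = 2+1+12+1 = 16.
By Pick's theorem A = I + B/2 − 1, so I = 253 − 16/2 + 1 = 246.

246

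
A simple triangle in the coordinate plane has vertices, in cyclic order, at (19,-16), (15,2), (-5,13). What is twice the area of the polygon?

Using the shoelace formula, 2A = |[19·2 − 15·(-16)] + [15·13 − (-5)·2] + [(-5)·(-16) − 19·13]| = 316, so the area is 158.

316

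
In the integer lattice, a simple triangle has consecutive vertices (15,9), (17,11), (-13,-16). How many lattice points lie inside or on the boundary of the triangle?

7

The shoelace formula gives twice the area as |(15·11 − 17·9) + (17·(-16) − (-13)·11) + ((-13)·9 − 15·(-16))| = 6, so the area is 3.
Along each edge there are gcd(|Δx|,|Δy|)+1 lattice points, so counting each shared vertex once the boundary has gcd(2,2) + gcd(30,27) + gcd(28,25) = 2+3+1 = 6.
Pick's theorem gives I = A − B/2 + 1 = 3 − 6/2 + 1 = 1, so the closed region contains I + B = 1 + 6 = 7 lattice points.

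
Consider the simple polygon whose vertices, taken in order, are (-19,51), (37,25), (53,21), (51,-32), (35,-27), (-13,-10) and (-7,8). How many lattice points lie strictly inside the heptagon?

The shoelace formula gives twice the area as |[(-19)·25 − 37·51] + [37·21 − 53·25] + [53·(-32) − 51·21] + [51·(-27) − 35·(-32)] + [35·(-10) − (-13)·(-27)] + [(-13)·8 − (-7)·(-10)] + [(-7)·51 − (-19)·8]| = 7014, so the area is 3507.
Along each edge there are gcd(|Δx|,|Δy|)+1 lattice points, so counting each shared vertex once the boundary has gcd(56,26) + gcd(16,4) + gcd(2,53) + gcd(16,5) + gcd(48,17) + gcd(6,18) + gcd(12,43) = 2+4+1+1+1+6+1 = 16.
Pick's theorem gives I = A − B/2 + 1 = 3507 − 16/2 + 1 = 3500.

3500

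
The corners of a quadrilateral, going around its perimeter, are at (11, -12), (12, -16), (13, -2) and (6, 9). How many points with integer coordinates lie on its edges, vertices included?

4

Along each edge there are gcd(|Δx|,|Δy|)+1 lattice points, so counting each shared vertex once the boundary has gcd(1,4) + gcd(1,14) + gcd(7,11) + gcd(5,21) = 1+1+1+1 = 4.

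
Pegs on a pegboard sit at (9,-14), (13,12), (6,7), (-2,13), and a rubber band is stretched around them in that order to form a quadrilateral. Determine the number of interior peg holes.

154

The shoelace formula gives twice the area as |[9·12 − 13·(-14)] + [13·7 − 6·12] + [6·13 − (-2)·7] + [(-2)·(-14) − 9·13]| = 312, so the area is 156.
Summing gcd(|Δx|,|Δy|) over the edges gives the boundary count: gcd(4,26) + gcd(7,5) + gcd(8,6) + gcd(11,27) = 2+1+2+1 = 6.
By Pick's theorem A = I + B/2 − 1, so I = 156 − 6/2 + 1 = 154.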